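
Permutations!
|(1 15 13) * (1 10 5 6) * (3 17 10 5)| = |(1 15 13 5 6)(3 17 10)| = 15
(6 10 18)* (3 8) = (3 8)(6 10 18) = [0, 1, 2, 8, 4, 5, 10, 7, 3, 9, 18, 11, 12, 13, 14, 15, 16, 17, 6]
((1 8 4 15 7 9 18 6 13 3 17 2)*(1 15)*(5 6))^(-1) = ((1 8 4)(2 15 7 9 18 5 6 13 3 17))^(-1) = (1 4 8)(2 17 3 13 6 5 18 9 7 15)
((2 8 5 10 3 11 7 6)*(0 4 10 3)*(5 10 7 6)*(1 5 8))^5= ((0 4 7 8 10)(1 5 3 11 6 2))^5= (1 2 6 11 3 5)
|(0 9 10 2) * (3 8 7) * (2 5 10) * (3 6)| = 12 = |(0 9 2)(3 8 7 6)(5 10)|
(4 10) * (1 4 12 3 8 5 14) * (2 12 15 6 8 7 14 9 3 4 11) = [0, 11, 12, 7, 10, 9, 8, 14, 5, 3, 15, 2, 4, 13, 1, 6] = (1 11 2 12 4 10 15 6 8 5 9 3 7 14)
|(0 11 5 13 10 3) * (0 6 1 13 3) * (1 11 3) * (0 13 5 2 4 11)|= |(0 3 6)(1 5)(2 4 11)(10 13)|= 6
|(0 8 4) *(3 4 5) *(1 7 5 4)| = |(0 8 4)(1 7 5 3)| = 12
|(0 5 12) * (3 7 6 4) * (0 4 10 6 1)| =14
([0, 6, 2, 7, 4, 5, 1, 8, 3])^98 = (3 8 7)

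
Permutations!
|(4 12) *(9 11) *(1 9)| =6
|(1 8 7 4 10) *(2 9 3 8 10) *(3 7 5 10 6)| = |(1 6 3 8 5 10)(2 9 7 4)| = 12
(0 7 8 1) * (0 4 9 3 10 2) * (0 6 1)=(0 7 8)(1 4 9 3 10 2 6)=[7, 4, 6, 10, 9, 5, 1, 8, 0, 3, 2]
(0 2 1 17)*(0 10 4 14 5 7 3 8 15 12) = (0 2 1 17 10 4 14 5 7 3 8 15 12) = [2, 17, 1, 8, 14, 7, 6, 3, 15, 9, 4, 11, 0, 13, 5, 12, 16, 10]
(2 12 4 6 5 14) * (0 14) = [14, 1, 12, 3, 6, 0, 5, 7, 8, 9, 10, 11, 4, 13, 2] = (0 14 2 12 4 6 5)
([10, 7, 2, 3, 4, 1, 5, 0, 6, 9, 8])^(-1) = [7, 5, 2, 3, 4, 6, 8, 1, 10, 9, 0]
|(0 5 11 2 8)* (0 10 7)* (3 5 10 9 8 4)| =30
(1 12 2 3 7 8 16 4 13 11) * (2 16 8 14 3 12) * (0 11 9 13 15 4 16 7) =(16)(0 11 1 2 12 7 14 3)(4 15)(9 13) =[11, 2, 12, 0, 15, 5, 6, 14, 8, 13, 10, 1, 7, 9, 3, 4, 16]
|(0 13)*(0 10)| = 3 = |(0 13 10)|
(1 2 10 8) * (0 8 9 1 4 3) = (0 8 4 3)(1 2 10 9) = [8, 2, 10, 0, 3, 5, 6, 7, 4, 1, 9]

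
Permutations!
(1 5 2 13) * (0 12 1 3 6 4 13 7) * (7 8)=(0 12 1 5 2 8 7)(3 6 4 13)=[12, 5, 8, 6, 13, 2, 4, 0, 7, 9, 10, 11, 1, 3]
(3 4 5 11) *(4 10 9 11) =(3 10 9 11)(4 5) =[0, 1, 2, 10, 5, 4, 6, 7, 8, 11, 9, 3]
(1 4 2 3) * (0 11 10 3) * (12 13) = (0 11 10 3 1 4 2)(12 13) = [11, 4, 0, 1, 2, 5, 6, 7, 8, 9, 3, 10, 13, 12]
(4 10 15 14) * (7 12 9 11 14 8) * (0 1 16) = [1, 16, 2, 3, 10, 5, 6, 12, 7, 11, 15, 14, 9, 13, 4, 8, 0] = (0 1 16)(4 10 15 8 7 12 9 11 14)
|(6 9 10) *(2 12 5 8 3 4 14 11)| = 24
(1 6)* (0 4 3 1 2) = (0 4 3 1 6 2) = [4, 6, 0, 1, 3, 5, 2]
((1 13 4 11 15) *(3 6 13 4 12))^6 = ((1 4 11 15)(3 6 13 12))^6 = (1 11)(3 13)(4 15)(6 12)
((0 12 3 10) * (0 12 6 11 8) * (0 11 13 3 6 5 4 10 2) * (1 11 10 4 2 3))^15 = ((0 5 2)(1 11 8 10 12 6 13))^15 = (1 11 8 10 12 6 13)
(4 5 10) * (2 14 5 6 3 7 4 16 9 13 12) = (2 14 5 10 16 9 13 12)(3 7 4 6) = [0, 1, 14, 7, 6, 10, 3, 4, 8, 13, 16, 11, 2, 12, 5, 15, 9]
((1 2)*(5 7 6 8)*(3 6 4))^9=((1 2)(3 6 8 5 7 4))^9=(1 2)(3 5)(4 8)(6 7)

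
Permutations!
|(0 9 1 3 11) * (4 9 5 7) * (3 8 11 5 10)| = 10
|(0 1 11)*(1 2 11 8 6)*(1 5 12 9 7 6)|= 30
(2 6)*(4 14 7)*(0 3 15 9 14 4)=(0 3 15 9 14 7)(2 6)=[3, 1, 6, 15, 4, 5, 2, 0, 8, 14, 10, 11, 12, 13, 7, 9]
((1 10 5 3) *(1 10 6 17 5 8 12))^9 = (1 6 17 5 3 10 8 12)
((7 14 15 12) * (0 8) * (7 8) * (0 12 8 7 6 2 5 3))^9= ((0 6 2 5 3)(7 14 15 8 12))^9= (0 3 5 2 6)(7 12 8 15 14)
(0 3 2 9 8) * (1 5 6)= (0 3 2 9 8)(1 5 6)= [3, 5, 9, 2, 4, 6, 1, 7, 0, 8]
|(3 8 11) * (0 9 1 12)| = 12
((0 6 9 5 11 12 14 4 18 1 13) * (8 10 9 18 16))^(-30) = (18)(4 11 10)(5 8 14)(9 16 12)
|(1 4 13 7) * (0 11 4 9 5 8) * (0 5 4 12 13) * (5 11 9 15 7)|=15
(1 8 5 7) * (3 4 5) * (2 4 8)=(1 2 4 5 7)(3 8)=[0, 2, 4, 8, 5, 7, 6, 1, 3]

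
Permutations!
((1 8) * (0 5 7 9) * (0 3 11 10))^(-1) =((0 5 7 9 3 11 10)(1 8))^(-1) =(0 10 11 3 9 7 5)(1 8)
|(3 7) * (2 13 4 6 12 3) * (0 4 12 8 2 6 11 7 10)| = |(0 4 11 7 6 8 2 13 12 3 10)| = 11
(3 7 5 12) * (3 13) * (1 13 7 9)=(1 13 3 9)(5 12 7)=[0, 13, 2, 9, 4, 12, 6, 5, 8, 1, 10, 11, 7, 3]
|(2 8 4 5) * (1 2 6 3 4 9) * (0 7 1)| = 12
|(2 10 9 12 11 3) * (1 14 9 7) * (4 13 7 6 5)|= 13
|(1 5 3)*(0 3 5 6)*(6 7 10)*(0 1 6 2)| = |(0 3 6 1 7 10 2)| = 7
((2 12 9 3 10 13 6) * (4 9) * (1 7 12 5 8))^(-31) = (1 3 5 4 6 7 10 8 9 2 12 13)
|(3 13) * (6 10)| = |(3 13)(6 10)| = 2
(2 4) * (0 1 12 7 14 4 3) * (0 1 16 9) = [16, 12, 3, 1, 2, 5, 6, 14, 8, 0, 10, 11, 7, 13, 4, 15, 9] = (0 16 9)(1 12 7 14 4 2 3)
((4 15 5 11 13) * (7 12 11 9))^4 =((4 15 5 9 7 12 11 13))^4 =(4 7)(5 11)(9 13)(12 15)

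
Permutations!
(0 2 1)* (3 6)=[2, 0, 1, 6, 4, 5, 3]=(0 2 1)(3 6)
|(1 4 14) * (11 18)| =6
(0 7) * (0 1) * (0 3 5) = (0 7 1 3 5) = [7, 3, 2, 5, 4, 0, 6, 1]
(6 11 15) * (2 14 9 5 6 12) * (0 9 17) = [9, 1, 14, 3, 4, 6, 11, 7, 8, 5, 10, 15, 2, 13, 17, 12, 16, 0] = (0 9 5 6 11 15 12 2 14 17)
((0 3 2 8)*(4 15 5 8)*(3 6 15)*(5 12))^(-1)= (0 8 5 12 15 6)(2 3 4)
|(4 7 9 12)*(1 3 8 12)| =|(1 3 8 12 4 7 9)| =7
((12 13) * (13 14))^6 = ((12 14 13))^6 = (14)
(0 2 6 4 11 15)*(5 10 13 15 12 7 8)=[2, 1, 6, 3, 11, 10, 4, 8, 5, 9, 13, 12, 7, 15, 14, 0]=(0 2 6 4 11 12 7 8 5 10 13 15)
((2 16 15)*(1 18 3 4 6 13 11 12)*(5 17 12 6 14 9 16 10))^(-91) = (18)(6 11 13)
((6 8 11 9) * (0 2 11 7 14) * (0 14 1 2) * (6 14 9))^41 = ((1 2 11 6 8 7)(9 14))^41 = (1 7 8 6 11 2)(9 14)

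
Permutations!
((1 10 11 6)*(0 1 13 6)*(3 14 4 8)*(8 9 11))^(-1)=((0 1 10 8 3 14 4 9 11)(6 13))^(-1)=(0 11 9 4 14 3 8 10 1)(6 13)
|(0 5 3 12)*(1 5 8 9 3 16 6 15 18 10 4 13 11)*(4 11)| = |(0 8 9 3 12)(1 5 16 6 15 18 10 11)(4 13)| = 40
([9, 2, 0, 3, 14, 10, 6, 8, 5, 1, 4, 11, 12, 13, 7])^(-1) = [2, 9, 1, 3, 10, 8, 6, 14, 7, 0, 5, 11, 12, 13, 4]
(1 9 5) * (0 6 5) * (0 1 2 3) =(0 6 5 2 3)(1 9) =[6, 9, 3, 0, 4, 2, 5, 7, 8, 1]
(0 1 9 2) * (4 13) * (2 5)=(0 1 9 5 2)(4 13)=[1, 9, 0, 3, 13, 2, 6, 7, 8, 5, 10, 11, 12, 4]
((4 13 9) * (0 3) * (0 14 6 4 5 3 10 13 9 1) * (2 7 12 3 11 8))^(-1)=((0 10 13 1)(2 7 12 3 14 6 4 9 5 11 8))^(-1)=(0 1 13 10)(2 8 11 5 9 4 6 14 3 12 7)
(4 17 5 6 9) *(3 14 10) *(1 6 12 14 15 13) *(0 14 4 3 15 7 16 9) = [14, 6, 2, 7, 17, 12, 0, 16, 8, 3, 15, 11, 4, 1, 10, 13, 9, 5] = (0 14 10 15 13 1 6)(3 7 16 9)(4 17 5 12)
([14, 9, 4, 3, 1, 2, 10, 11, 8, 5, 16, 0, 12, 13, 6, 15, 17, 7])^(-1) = [11, 4, 5, 3, 2, 9, 14, 17, 8, 1, 6, 7, 12, 13, 0, 15, 10, 16]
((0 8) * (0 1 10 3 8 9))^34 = (1 3)(8 10) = ((0 9)(1 10 3 8))^34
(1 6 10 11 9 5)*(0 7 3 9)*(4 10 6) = (0 7 3 9 5 1 4 10 11) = [7, 4, 2, 9, 10, 1, 6, 3, 8, 5, 11, 0]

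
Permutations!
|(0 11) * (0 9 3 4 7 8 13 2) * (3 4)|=|(0 11 9 4 7 8 13 2)|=8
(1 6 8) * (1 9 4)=(1 6 8 9 4)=[0, 6, 2, 3, 1, 5, 8, 7, 9, 4]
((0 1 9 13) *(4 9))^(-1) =((0 1 4 9 13))^(-1) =(0 13 9 4 1)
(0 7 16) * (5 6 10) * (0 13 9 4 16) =(0 7)(4 16 13 9)(5 6 10) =[7, 1, 2, 3, 16, 6, 10, 0, 8, 4, 5, 11, 12, 9, 14, 15, 13]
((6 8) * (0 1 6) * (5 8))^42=((0 1 6 5 8))^42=(0 6 8 1 5)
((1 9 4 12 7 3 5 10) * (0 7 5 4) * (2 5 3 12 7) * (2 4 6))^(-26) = (0 5 12 9 2 7 1 6 4 10 3)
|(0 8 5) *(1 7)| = 6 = |(0 8 5)(1 7)|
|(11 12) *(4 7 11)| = |(4 7 11 12)| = 4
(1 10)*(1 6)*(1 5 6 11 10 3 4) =(1 3 4)(5 6)(10 11) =[0, 3, 2, 4, 1, 6, 5, 7, 8, 9, 11, 10]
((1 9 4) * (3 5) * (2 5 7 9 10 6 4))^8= (10)(2 7 5 9 3)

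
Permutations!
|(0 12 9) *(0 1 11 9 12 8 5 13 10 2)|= |(0 8 5 13 10 2)(1 11 9)|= 6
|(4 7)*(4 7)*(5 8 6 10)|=|(5 8 6 10)|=4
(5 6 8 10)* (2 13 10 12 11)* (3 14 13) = (2 3 14 13 10 5 6 8 12 11) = [0, 1, 3, 14, 4, 6, 8, 7, 12, 9, 5, 2, 11, 10, 13]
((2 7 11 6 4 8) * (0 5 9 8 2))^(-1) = (0 8 9 5)(2 4 6 11 7)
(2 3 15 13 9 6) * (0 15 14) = (0 15 13 9 6 2 3 14) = [15, 1, 3, 14, 4, 5, 2, 7, 8, 6, 10, 11, 12, 9, 0, 13]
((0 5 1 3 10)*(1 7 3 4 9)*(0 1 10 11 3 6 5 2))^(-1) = (0 2)(1 10 9 4)(3 11)(5 6 7)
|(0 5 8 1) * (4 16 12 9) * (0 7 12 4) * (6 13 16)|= |(0 5 8 1 7 12 9)(4 6 13 16)|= 28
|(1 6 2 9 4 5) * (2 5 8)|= |(1 6 5)(2 9 4 8)|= 12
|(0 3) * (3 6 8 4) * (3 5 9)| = 7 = |(0 6 8 4 5 9 3)|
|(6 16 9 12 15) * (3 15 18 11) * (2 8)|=8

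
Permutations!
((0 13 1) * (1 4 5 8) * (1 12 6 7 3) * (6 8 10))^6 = ((0 13 4 5 10 6 7 3 1)(8 12))^6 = (0 7 5)(1 6 4)(3 10 13)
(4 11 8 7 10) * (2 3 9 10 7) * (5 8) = (2 3 9 10 4 11 5 8) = [0, 1, 3, 9, 11, 8, 6, 7, 2, 10, 4, 5]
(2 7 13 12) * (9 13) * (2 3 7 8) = [0, 1, 8, 7, 4, 5, 6, 9, 2, 13, 10, 11, 3, 12] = (2 8)(3 7 9 13 12)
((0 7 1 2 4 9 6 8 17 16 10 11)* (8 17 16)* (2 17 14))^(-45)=((0 7 1 17 8 16 10 11)(2 4 9 6 14))^(-45)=(0 17 10 7 8 11 1 16)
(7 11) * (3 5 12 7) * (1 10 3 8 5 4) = (1 10 3 4)(5 12 7 11 8) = [0, 10, 2, 4, 1, 12, 6, 11, 5, 9, 3, 8, 7]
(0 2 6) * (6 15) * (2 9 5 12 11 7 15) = (0 9 5 12 11 7 15 6) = [9, 1, 2, 3, 4, 12, 0, 15, 8, 5, 10, 7, 11, 13, 14, 6]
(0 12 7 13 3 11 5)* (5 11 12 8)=[8, 1, 2, 12, 4, 0, 6, 13, 5, 9, 10, 11, 7, 3]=(0 8 5)(3 12 7 13)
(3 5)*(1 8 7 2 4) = (1 8 7 2 4)(3 5) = [0, 8, 4, 5, 1, 3, 6, 2, 7]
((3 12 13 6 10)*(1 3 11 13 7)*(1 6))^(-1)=((1 3 12 7 6 10 11 13))^(-1)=(1 13 11 10 6 7 12 3)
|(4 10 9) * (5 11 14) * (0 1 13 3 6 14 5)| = 6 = |(0 1 13 3 6 14)(4 10 9)(5 11)|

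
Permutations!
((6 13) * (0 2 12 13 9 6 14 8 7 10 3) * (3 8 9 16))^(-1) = (0 3 16 6 9 14 13 12 2)(7 8 10)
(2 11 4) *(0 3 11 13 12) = [3, 1, 13, 11, 2, 5, 6, 7, 8, 9, 10, 4, 0, 12] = (0 3 11 4 2 13 12)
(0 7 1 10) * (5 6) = (0 7 1 10)(5 6) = [7, 10, 2, 3, 4, 6, 5, 1, 8, 9, 0]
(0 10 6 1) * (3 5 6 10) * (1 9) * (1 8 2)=(10)(0 3 5 6 9 8 2 1)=[3, 0, 1, 5, 4, 6, 9, 7, 2, 8, 10]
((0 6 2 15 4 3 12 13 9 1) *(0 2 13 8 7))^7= (0 4 13 12 1 7 15 6 3 9 8 2)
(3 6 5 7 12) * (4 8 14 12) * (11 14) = (3 6 5 7 4 8 11 14 12) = [0, 1, 2, 6, 8, 7, 5, 4, 11, 9, 10, 14, 3, 13, 12]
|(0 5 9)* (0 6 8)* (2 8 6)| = |(0 5 9 2 8)| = 5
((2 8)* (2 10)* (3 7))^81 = (10)(3 7)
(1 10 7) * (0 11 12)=(0 11 12)(1 10 7)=[11, 10, 2, 3, 4, 5, 6, 1, 8, 9, 7, 12, 0]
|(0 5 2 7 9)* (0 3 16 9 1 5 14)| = |(0 14)(1 5 2 7)(3 16 9)| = 12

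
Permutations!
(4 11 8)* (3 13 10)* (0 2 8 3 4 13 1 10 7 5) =(0 2 8 13 7 5)(1 10 4 11 3) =[2, 10, 8, 1, 11, 0, 6, 5, 13, 9, 4, 3, 12, 7]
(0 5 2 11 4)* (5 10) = (0 10 5 2 11 4) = [10, 1, 11, 3, 0, 2, 6, 7, 8, 9, 5, 4]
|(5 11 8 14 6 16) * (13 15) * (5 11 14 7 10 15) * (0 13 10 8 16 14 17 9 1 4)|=14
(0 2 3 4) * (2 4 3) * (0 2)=(0 4 2)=[4, 1, 0, 3, 2]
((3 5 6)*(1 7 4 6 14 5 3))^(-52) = ((1 7 4 6)(5 14))^(-52) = (14)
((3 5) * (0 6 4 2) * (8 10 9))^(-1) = (0 2 4 6)(3 5)(8 9 10)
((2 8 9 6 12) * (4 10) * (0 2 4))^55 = ((0 2 8 9 6 12 4 10))^55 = (0 10 4 12 6 9 8 2)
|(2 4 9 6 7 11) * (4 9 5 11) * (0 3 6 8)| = 10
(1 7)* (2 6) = [0, 7, 6, 3, 4, 5, 2, 1] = (1 7)(2 6)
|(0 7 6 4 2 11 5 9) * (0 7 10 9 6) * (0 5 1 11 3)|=18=|(0 10 9 7 5 6 4 2 3)(1 11)|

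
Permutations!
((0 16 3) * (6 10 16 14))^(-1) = ((0 14 6 10 16 3))^(-1) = (0 3 16 10 6 14)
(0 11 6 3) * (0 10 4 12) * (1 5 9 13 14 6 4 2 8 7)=(0 11 4 12)(1 5 9 13 14 6 3 10 2 8 7)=[11, 5, 8, 10, 12, 9, 3, 1, 7, 13, 2, 4, 0, 14, 6]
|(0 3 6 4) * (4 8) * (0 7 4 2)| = 10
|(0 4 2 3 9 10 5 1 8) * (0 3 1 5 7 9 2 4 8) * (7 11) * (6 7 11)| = 20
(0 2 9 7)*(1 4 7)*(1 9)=(9)(0 2 1 4 7)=[2, 4, 1, 3, 7, 5, 6, 0, 8, 9]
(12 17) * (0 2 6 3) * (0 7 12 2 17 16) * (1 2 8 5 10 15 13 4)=(0 17 8 5 10 15 13 4 1 2 6 3 7 12 16)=[17, 2, 6, 7, 1, 10, 3, 12, 5, 9, 15, 11, 16, 4, 14, 13, 0, 8]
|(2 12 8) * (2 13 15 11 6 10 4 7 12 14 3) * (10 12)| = 6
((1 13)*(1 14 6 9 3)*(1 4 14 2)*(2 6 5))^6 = ((1 13 6 9 3 4 14 5 2))^6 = (1 14 9)(2 4 6)(3 13 5)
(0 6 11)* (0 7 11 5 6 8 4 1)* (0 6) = (0 8 4 1 6 5)(7 11) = [8, 6, 2, 3, 1, 0, 5, 11, 4, 9, 10, 7]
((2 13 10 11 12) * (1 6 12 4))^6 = ((1 6 12 2 13 10 11 4))^6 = (1 11 13 12)(2 6 4 10)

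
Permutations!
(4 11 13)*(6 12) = (4 11 13)(6 12) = [0, 1, 2, 3, 11, 5, 12, 7, 8, 9, 10, 13, 6, 4]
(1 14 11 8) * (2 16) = (1 14 11 8)(2 16) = [0, 14, 16, 3, 4, 5, 6, 7, 1, 9, 10, 8, 12, 13, 11, 15, 2]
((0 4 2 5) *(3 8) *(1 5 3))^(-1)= ((0 4 2 3 8 1 5))^(-1)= (0 5 1 8 3 2 4)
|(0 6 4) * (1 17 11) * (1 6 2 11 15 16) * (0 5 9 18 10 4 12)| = 20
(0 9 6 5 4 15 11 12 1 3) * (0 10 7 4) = (0 9 6 5)(1 3 10 7 4 15 11 12) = [9, 3, 2, 10, 15, 0, 5, 4, 8, 6, 7, 12, 1, 13, 14, 11]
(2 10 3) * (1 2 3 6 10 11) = (1 2 11)(6 10) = [0, 2, 11, 3, 4, 5, 10, 7, 8, 9, 6, 1]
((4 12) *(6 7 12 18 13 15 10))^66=(4 13 10 7)(6 12 18 15)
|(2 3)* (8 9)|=|(2 3)(8 9)|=2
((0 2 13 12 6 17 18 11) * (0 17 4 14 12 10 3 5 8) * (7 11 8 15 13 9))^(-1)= ((0 2 9 7 11 17 18 8)(3 5 15 13 10)(4 14 12 6))^(-1)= (0 8 18 17 11 7 9 2)(3 10 13 15 5)(4 6 12 14)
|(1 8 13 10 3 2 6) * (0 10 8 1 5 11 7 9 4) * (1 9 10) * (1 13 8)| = 35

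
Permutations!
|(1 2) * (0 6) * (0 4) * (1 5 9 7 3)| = |(0 6 4)(1 2 5 9 7 3)| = 6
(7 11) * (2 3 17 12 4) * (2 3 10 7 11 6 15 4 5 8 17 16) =(2 10 7 6 15 4 3 16)(5 8 17 12) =[0, 1, 10, 16, 3, 8, 15, 6, 17, 9, 7, 11, 5, 13, 14, 4, 2, 12]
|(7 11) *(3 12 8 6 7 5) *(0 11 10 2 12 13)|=|(0 11 5 3 13)(2 12 8 6 7 10)|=30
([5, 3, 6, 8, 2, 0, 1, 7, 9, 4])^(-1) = (0 5)(1 6 2 4 9 8 3)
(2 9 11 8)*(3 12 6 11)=(2 9 3 12 6 11 8)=[0, 1, 9, 12, 4, 5, 11, 7, 2, 3, 10, 8, 6]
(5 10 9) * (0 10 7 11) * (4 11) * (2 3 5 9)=(0 10 2 3 5 7 4 11)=[10, 1, 3, 5, 11, 7, 6, 4, 8, 9, 2, 0]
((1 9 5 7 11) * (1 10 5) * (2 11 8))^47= (1 9)(2 8 7 5 10 11)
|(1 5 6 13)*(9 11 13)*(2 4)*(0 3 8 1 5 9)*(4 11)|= 11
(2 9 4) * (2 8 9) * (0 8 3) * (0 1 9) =[8, 9, 2, 1, 3, 5, 6, 7, 0, 4] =(0 8)(1 9 4 3)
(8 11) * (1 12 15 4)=(1 12 15 4)(8 11)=[0, 12, 2, 3, 1, 5, 6, 7, 11, 9, 10, 8, 15, 13, 14, 4]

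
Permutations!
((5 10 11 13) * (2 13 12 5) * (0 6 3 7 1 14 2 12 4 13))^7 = ((0 6 3 7 1 14 2)(4 13 12 5 10 11))^7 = (14)(4 13 12 5 10 11)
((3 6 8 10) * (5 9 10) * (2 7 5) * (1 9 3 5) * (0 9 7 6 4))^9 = ((0 9 10 5 3 4)(1 7)(2 6 8))^9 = (0 5)(1 7)(3 9)(4 10)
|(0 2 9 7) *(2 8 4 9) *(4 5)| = |(0 8 5 4 9 7)| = 6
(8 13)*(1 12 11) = (1 12 11)(8 13) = [0, 12, 2, 3, 4, 5, 6, 7, 13, 9, 10, 1, 11, 8]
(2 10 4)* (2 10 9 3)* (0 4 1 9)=(0 4 10 1 9 3 2)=[4, 9, 0, 2, 10, 5, 6, 7, 8, 3, 1]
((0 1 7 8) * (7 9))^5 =(9)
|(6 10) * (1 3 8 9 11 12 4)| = 14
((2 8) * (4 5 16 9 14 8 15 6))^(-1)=(2 8 14 9 16 5 4 6 15)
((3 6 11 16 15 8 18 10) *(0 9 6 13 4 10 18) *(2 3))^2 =(18)(0 6 16 8 9 11 15)(2 13 10 3 4)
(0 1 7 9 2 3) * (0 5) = (0 1 7 9 2 3 5) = [1, 7, 3, 5, 4, 0, 6, 9, 8, 2]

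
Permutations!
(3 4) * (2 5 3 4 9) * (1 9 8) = (1 9 2 5 3 8) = [0, 9, 5, 8, 4, 3, 6, 7, 1, 2]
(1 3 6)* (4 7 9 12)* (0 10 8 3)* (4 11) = [10, 0, 2, 6, 7, 5, 1, 9, 3, 12, 8, 4, 11] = (0 10 8 3 6 1)(4 7 9 12 11)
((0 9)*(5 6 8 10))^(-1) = ((0 9)(5 6 8 10))^(-1) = (0 9)(5 10 8 6)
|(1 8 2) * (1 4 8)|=3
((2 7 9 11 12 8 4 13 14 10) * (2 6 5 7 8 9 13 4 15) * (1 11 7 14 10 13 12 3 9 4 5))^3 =((1 11 3 9 7 12 4 5 14 13 10 6)(2 8 15))^3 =(15)(1 9 4 13)(3 12 14 6)(5 10 11 7)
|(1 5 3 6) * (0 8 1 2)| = 7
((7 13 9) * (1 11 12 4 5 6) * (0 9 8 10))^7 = ((0 9 7 13 8 10)(1 11 12 4 5 6))^7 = (0 9 7 13 8 10)(1 11 12 4 5 6)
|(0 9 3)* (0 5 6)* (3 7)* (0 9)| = 5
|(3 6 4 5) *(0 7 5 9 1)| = |(0 7 5 3 6 4 9 1)| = 8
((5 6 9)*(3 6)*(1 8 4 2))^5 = (1 8 4 2)(3 6 9 5)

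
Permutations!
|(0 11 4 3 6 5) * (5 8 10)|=8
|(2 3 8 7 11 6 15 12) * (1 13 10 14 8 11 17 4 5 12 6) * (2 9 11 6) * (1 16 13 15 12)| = |(1 15 2 3 6 12 9 11 16 13 10 14 8 7 17 4 5)| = 17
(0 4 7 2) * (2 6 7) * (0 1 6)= [4, 6, 1, 3, 2, 5, 7, 0]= (0 4 2 1 6 7)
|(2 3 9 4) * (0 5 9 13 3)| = |(0 5 9 4 2)(3 13)| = 10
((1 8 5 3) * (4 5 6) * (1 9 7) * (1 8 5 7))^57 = (1 5 3 9)(4 7 8 6)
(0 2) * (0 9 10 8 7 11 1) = (0 2 9 10 8 7 11 1) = [2, 0, 9, 3, 4, 5, 6, 11, 7, 10, 8, 1]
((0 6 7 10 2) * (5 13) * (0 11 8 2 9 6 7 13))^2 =((0 7 10 9 6 13 5)(2 11 8))^2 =(0 10 6 5 7 9 13)(2 8 11)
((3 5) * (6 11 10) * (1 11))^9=(1 11 10 6)(3 5)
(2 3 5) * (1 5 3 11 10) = (1 5 2 11 10) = [0, 5, 11, 3, 4, 2, 6, 7, 8, 9, 1, 10]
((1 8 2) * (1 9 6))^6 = (1 8 2 9 6)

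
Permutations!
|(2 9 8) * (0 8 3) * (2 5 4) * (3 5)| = |(0 8 3)(2 9 5 4)| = 12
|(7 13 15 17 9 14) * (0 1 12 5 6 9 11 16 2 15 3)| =|(0 1 12 5 6 9 14 7 13 3)(2 15 17 11 16)| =10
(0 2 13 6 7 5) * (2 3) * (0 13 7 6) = (0 3 2 7 5 13) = [3, 1, 7, 2, 4, 13, 6, 5, 8, 9, 10, 11, 12, 0]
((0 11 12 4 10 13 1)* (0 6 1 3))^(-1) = (0 3 13 10 4 12 11)(1 6)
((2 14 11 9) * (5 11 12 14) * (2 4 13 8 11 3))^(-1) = (2 3 5)(4 9 11 8 13)(12 14)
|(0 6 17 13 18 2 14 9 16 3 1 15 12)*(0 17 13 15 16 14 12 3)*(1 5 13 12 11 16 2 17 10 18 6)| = |(0 1 2 11 16)(3 5 13 6 12 10 18 17 15)(9 14)| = 90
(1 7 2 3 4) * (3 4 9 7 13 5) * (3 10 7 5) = (1 13 3 9 5 10 7 2 4) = [0, 13, 4, 9, 1, 10, 6, 2, 8, 5, 7, 11, 12, 3]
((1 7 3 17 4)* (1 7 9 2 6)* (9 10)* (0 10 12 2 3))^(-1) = (0 7 4 17 3 9 10)(1 6 2 12)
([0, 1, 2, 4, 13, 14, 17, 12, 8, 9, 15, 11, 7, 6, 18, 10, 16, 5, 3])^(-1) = (3 18 14 5 17 6 13 4)(7 12)(10 15)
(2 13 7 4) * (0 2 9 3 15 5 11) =[2, 1, 13, 15, 9, 11, 6, 4, 8, 3, 10, 0, 12, 7, 14, 5] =(0 2 13 7 4 9 3 15 5 11)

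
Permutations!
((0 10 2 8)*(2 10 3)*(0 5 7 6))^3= ((10)(0 3 2 8 5 7 6))^3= (10)(0 8 6 2 7 3 5)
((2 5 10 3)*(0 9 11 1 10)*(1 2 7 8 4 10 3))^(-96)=((0 9 11 2 5)(1 3 7 8 4 10))^(-96)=(0 5 2 11 9)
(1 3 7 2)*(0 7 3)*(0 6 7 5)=(0 5)(1 6 7 2)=[5, 6, 1, 3, 4, 0, 7, 2]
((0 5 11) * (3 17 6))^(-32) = (0 5 11)(3 17 6)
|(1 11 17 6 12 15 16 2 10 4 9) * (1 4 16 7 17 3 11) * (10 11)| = |(2 11 3 10 16)(4 9)(6 12 15 7 17)| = 10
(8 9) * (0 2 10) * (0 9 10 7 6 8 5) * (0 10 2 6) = (0 6 8 2 7)(5 10 9) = [6, 1, 7, 3, 4, 10, 8, 0, 2, 5, 9]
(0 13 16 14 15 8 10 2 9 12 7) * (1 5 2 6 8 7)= (0 13 16 14 15 7)(1 5 2 9 12)(6 8 10)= [13, 5, 9, 3, 4, 2, 8, 0, 10, 12, 6, 11, 1, 16, 15, 7, 14]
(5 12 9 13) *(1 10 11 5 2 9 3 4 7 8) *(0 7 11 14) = (0 7 8 1 10 14)(2 9 13)(3 4 11 5 12) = [7, 10, 9, 4, 11, 12, 6, 8, 1, 13, 14, 5, 3, 2, 0]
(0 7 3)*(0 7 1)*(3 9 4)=(0 1)(3 7 9 4)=[1, 0, 2, 7, 3, 5, 6, 9, 8, 4]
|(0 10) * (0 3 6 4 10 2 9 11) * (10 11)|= 8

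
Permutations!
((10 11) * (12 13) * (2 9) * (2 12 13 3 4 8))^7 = ((13)(2 9 12 3 4 8)(10 11))^7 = (13)(2 9 12 3 4 8)(10 11)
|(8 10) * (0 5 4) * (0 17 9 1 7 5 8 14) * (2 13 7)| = 8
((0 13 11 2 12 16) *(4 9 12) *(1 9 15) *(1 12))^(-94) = (0 11 4 12)(2 15 16 13)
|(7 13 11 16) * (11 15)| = |(7 13 15 11 16)| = 5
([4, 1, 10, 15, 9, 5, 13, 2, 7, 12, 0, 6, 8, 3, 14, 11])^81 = (0 4 9 12 8 7 2 10)(3 15 11 6 13)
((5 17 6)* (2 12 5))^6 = (2 12 5 17 6)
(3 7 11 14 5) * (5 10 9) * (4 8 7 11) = (3 11 14 10 9 5)(4 8 7) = [0, 1, 2, 11, 8, 3, 6, 4, 7, 5, 9, 14, 12, 13, 10]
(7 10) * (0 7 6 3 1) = (0 7 10 6 3 1) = [7, 0, 2, 1, 4, 5, 3, 10, 8, 9, 6]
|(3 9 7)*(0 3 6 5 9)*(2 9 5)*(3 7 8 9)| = |(0 7 6 2 3)(8 9)| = 10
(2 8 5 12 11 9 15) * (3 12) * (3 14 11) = [0, 1, 8, 12, 4, 14, 6, 7, 5, 15, 10, 9, 3, 13, 11, 2] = (2 8 5 14 11 9 15)(3 12)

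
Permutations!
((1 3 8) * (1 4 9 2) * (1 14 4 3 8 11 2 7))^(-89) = (1 8 3 11 2 14 4 9 7)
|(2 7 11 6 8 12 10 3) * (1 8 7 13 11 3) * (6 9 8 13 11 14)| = |(1 13 14 6 7 3 2 11 9 8 12 10)| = 12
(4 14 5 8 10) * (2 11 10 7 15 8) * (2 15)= (2 11 10 4 14 5 15 8 7)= [0, 1, 11, 3, 14, 15, 6, 2, 7, 9, 4, 10, 12, 13, 5, 8]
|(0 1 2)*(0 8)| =|(0 1 2 8)| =4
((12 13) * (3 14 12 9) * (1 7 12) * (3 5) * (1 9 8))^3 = ((1 7 12 13 8)(3 14 9 5))^3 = (1 13 7 8 12)(3 5 9 14)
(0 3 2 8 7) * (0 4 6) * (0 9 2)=(0 3)(2 8 7 4 6 9)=[3, 1, 8, 0, 6, 5, 9, 4, 7, 2]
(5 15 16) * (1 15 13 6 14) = (1 15 16 5 13 6 14) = [0, 15, 2, 3, 4, 13, 14, 7, 8, 9, 10, 11, 12, 6, 1, 16, 5]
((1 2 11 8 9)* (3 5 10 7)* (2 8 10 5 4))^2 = ((1 8 9)(2 11 10 7 3 4))^2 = (1 9 8)(2 10 3)(4 11 7)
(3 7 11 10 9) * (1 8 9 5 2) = [0, 8, 1, 7, 4, 2, 6, 11, 9, 3, 5, 10] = (1 8 9 3 7 11 10 5 2)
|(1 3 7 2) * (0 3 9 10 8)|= 8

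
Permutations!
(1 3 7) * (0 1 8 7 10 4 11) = (0 1 3 10 4 11)(7 8) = [1, 3, 2, 10, 11, 5, 6, 8, 7, 9, 4, 0]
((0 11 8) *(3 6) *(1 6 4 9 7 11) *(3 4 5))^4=(0 9)(1 7)(4 8)(6 11)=((0 1 6 4 9 7 11 8)(3 5))^4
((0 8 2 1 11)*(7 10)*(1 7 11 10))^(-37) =(0 10 7 8 11 1 2)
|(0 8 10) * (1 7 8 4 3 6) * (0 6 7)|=|(0 4 3 7 8 10 6 1)|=8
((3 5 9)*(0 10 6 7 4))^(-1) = (0 4 7 6 10)(3 9 5)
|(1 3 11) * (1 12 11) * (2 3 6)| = 4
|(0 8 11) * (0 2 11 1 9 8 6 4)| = 6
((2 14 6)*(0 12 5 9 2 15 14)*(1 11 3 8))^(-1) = (0 2 9 5 12)(1 8 3 11)(6 14 15)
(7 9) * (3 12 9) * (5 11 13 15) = (3 12 9 7)(5 11 13 15) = [0, 1, 2, 12, 4, 11, 6, 3, 8, 7, 10, 13, 9, 15, 14, 5]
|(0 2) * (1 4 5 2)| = 5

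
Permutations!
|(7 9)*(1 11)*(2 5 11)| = |(1 2 5 11)(7 9)| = 4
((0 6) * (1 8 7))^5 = ((0 6)(1 8 7))^5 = (0 6)(1 7 8)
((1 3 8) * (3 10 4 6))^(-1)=((1 10 4 6 3 8))^(-1)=(1 8 3 6 4 10)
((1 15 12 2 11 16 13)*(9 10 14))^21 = (16)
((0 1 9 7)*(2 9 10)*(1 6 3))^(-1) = ((0 6 3 1 10 2 9 7))^(-1) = (0 7 9 2 10 1 3 6)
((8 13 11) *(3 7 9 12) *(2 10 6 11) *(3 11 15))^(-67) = (2 13 8 11 12 9 7 3 15 6 10)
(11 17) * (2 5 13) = (2 5 13)(11 17) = [0, 1, 5, 3, 4, 13, 6, 7, 8, 9, 10, 17, 12, 2, 14, 15, 16, 11]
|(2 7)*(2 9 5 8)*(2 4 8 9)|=2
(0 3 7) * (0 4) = (0 3 7 4) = [3, 1, 2, 7, 0, 5, 6, 4]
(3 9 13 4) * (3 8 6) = (3 9 13 4 8 6) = [0, 1, 2, 9, 8, 5, 3, 7, 6, 13, 10, 11, 12, 4]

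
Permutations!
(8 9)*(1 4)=(1 4)(8 9)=[0, 4, 2, 3, 1, 5, 6, 7, 9, 8]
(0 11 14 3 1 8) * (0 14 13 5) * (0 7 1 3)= (0 11 13 5 7 1 8 14)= [11, 8, 2, 3, 4, 7, 6, 1, 14, 9, 10, 13, 12, 5, 0]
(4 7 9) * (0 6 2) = (0 6 2)(4 7 9) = [6, 1, 0, 3, 7, 5, 2, 9, 8, 4]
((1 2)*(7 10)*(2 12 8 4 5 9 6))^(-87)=(1 12 8 4 5 9 6 2)(7 10)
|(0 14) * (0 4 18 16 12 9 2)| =8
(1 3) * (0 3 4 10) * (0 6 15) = (0 3 1 4 10 6 15) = [3, 4, 2, 1, 10, 5, 15, 7, 8, 9, 6, 11, 12, 13, 14, 0]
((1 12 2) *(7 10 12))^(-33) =(1 10 2 7 12)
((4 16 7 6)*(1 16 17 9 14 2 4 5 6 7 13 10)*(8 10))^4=(1 10 8 13 16)(2 14 9 17 4)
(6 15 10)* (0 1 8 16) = [1, 8, 2, 3, 4, 5, 15, 7, 16, 9, 6, 11, 12, 13, 14, 10, 0] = (0 1 8 16)(6 15 10)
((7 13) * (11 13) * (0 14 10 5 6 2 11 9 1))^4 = (0 6 7 14 2 9 10 11 1 5 13)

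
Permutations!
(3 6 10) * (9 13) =(3 6 10)(9 13) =[0, 1, 2, 6, 4, 5, 10, 7, 8, 13, 3, 11, 12, 9]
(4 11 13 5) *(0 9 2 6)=(0 9 2 6)(4 11 13 5)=[9, 1, 6, 3, 11, 4, 0, 7, 8, 2, 10, 13, 12, 5]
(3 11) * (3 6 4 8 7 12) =(3 11 6 4 8 7 12) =[0, 1, 2, 11, 8, 5, 4, 12, 7, 9, 10, 6, 3]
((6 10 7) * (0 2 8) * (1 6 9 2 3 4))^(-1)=(0 8 2 9 7 10 6 1 4 3)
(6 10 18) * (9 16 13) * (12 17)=(6 10 18)(9 16 13)(12 17)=[0, 1, 2, 3, 4, 5, 10, 7, 8, 16, 18, 11, 17, 9, 14, 15, 13, 12, 6]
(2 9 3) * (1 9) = (1 9 3 2) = [0, 9, 1, 2, 4, 5, 6, 7, 8, 3]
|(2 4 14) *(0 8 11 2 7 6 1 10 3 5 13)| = |(0 8 11 2 4 14 7 6 1 10 3 5 13)| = 13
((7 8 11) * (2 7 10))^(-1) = (2 10 11 8 7)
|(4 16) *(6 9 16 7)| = |(4 7 6 9 16)| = 5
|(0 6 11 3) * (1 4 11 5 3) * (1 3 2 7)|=|(0 6 5 2 7 1 4 11 3)|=9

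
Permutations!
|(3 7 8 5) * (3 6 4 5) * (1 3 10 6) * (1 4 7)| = |(1 3)(4 5)(6 7 8 10)| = 4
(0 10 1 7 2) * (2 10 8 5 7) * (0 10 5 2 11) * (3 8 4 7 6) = (0 4 7 5 6 3 8 2 10 1 11) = [4, 11, 10, 8, 7, 6, 3, 5, 2, 9, 1, 0]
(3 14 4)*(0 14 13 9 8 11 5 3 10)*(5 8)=(0 14 4 10)(3 13 9 5)(8 11)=[14, 1, 2, 13, 10, 3, 6, 7, 11, 5, 0, 8, 12, 9, 4]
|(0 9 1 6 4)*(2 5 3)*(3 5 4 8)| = 8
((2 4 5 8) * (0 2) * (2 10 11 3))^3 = (0 3 5 10 2 8 11 4)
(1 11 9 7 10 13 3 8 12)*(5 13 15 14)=(1 11 9 7 10 15 14 5 13 3 8 12)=[0, 11, 2, 8, 4, 13, 6, 10, 12, 7, 15, 9, 1, 3, 5, 14]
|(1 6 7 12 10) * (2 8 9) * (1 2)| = |(1 6 7 12 10 2 8 9)| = 8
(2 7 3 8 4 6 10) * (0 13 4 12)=(0 13 4 6 10 2 7 3 8 12)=[13, 1, 7, 8, 6, 5, 10, 3, 12, 9, 2, 11, 0, 4]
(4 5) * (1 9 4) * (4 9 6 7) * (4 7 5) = (9)(1 6 5) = [0, 6, 2, 3, 4, 1, 5, 7, 8, 9]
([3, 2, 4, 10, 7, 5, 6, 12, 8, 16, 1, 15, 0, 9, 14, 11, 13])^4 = (0 2)(1 12)(3 4)(7 10)(9 16 13)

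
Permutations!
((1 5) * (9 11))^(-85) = ((1 5)(9 11))^(-85) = (1 5)(9 11)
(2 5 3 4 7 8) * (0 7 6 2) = (0 7 8)(2 5 3 4 6) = [7, 1, 5, 4, 6, 3, 2, 8, 0]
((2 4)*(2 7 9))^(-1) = ((2 4 7 9))^(-1) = (2 9 7 4)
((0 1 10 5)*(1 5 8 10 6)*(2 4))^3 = (0 5)(1 6)(2 4)(8 10)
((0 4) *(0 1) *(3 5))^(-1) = ((0 4 1)(3 5))^(-1) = (0 1 4)(3 5)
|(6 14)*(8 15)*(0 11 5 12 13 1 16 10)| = 8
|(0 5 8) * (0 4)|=|(0 5 8 4)|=4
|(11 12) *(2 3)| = 2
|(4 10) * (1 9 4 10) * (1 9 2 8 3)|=4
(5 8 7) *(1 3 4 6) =(1 3 4 6)(5 8 7) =[0, 3, 2, 4, 6, 8, 1, 5, 7]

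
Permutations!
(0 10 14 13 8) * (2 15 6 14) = (0 10 2 15 6 14 13 8) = [10, 1, 15, 3, 4, 5, 14, 7, 0, 9, 2, 11, 12, 8, 13, 6]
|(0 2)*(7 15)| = |(0 2)(7 15)| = 2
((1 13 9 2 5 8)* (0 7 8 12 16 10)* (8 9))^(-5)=(0 2 16 7 5 10 9 12)(1 13 8)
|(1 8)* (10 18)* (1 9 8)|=|(8 9)(10 18)|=2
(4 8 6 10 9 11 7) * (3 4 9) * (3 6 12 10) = (3 4 8 12 10 6)(7 9 11) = [0, 1, 2, 4, 8, 5, 3, 9, 12, 11, 6, 7, 10]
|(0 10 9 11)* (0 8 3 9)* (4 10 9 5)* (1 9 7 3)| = |(0 7 3 5 4 10)(1 9 11 8)| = 12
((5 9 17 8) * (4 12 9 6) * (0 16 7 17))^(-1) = (0 9 12 4 6 5 8 17 7 16)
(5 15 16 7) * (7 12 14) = (5 15 16 12 14 7) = [0, 1, 2, 3, 4, 15, 6, 5, 8, 9, 10, 11, 14, 13, 7, 16, 12]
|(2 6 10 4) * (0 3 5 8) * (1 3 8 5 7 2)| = 14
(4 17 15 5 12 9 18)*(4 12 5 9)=(4 17 15 9 18 12)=[0, 1, 2, 3, 17, 5, 6, 7, 8, 18, 10, 11, 4, 13, 14, 9, 16, 15, 12]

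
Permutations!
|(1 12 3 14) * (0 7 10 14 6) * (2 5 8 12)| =|(0 7 10 14 1 2 5 8 12 3 6)| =11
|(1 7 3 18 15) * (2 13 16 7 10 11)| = 10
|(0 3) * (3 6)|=|(0 6 3)|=3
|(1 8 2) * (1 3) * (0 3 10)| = 6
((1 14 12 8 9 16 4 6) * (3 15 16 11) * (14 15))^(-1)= (1 6 4 16 15)(3 11 9 8 12 14)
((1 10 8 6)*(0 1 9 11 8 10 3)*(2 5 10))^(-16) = (11)(0 3 1)(2 10 5)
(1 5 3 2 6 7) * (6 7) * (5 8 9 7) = (1 8 9 7)(2 5 3) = [0, 8, 5, 2, 4, 3, 6, 1, 9, 7]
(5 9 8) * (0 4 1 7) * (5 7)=(0 4 1 5 9 8 7)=[4, 5, 2, 3, 1, 9, 6, 0, 7, 8]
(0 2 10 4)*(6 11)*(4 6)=(0 2 10 6 11 4)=[2, 1, 10, 3, 0, 5, 11, 7, 8, 9, 6, 4]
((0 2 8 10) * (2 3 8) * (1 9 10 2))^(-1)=(0 10 9 1 2 8 3)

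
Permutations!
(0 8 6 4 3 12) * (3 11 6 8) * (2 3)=(0 2 3 12)(4 11 6)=[2, 1, 3, 12, 11, 5, 4, 7, 8, 9, 10, 6, 0]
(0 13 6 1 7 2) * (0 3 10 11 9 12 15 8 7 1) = (0 13 6)(2 3 10 11 9 12 15 8 7) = [13, 1, 3, 10, 4, 5, 0, 2, 7, 12, 11, 9, 15, 6, 14, 8]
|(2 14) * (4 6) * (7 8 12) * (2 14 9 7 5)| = 6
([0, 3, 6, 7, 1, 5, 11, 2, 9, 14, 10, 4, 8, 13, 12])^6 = (1 4 11 6 2 7 3)(8 14)(9 12)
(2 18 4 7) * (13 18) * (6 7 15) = [0, 1, 13, 3, 15, 5, 7, 2, 8, 9, 10, 11, 12, 18, 14, 6, 16, 17, 4] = (2 13 18 4 15 6 7)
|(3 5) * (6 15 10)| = 6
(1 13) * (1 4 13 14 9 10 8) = (1 14 9 10 8)(4 13) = [0, 14, 2, 3, 13, 5, 6, 7, 1, 10, 8, 11, 12, 4, 9]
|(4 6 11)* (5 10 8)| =|(4 6 11)(5 10 8)| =3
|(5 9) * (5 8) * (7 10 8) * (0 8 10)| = |(10)(0 8 5 9 7)| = 5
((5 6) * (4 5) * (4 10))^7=(4 10 6 5)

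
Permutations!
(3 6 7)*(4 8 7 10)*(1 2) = [0, 2, 1, 6, 8, 5, 10, 3, 7, 9, 4] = (1 2)(3 6 10 4 8 7)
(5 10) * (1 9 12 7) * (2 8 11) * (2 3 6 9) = [0, 2, 8, 6, 4, 10, 9, 1, 11, 12, 5, 3, 7] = (1 2 8 11 3 6 9 12 7)(5 10)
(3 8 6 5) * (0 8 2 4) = (0 8 6 5 3 2 4) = [8, 1, 4, 2, 0, 3, 5, 7, 6]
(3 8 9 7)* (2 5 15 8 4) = (2 5 15 8 9 7 3 4) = [0, 1, 5, 4, 2, 15, 6, 3, 9, 7, 10, 11, 12, 13, 14, 8]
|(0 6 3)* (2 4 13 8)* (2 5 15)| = |(0 6 3)(2 4 13 8 5 15)| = 6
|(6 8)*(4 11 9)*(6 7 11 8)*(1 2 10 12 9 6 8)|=12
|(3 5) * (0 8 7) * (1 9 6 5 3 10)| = 15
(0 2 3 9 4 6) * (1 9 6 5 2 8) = (0 8 1 9 4 5 2 3 6) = [8, 9, 3, 6, 5, 2, 0, 7, 1, 4]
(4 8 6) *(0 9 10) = (0 9 10)(4 8 6) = [9, 1, 2, 3, 8, 5, 4, 7, 6, 10, 0]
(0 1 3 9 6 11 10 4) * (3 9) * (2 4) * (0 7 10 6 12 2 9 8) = (0 1 8)(2 4 7 10 9 12)(6 11) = [1, 8, 4, 3, 7, 5, 11, 10, 0, 12, 9, 6, 2]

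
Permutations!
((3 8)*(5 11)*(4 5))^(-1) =((3 8)(4 5 11))^(-1) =(3 8)(4 11 5)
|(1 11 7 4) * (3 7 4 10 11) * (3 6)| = |(1 6 3 7 10 11 4)| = 7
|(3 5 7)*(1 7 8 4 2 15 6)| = 9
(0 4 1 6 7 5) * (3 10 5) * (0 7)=[4, 6, 2, 10, 1, 7, 0, 3, 8, 9, 5]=(0 4 1 6)(3 10 5 7)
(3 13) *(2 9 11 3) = (2 9 11 3 13) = [0, 1, 9, 13, 4, 5, 6, 7, 8, 11, 10, 3, 12, 2]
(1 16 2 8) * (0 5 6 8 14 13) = (0 5 6 8 1 16 2 14 13) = [5, 16, 14, 3, 4, 6, 8, 7, 1, 9, 10, 11, 12, 0, 13, 15, 2]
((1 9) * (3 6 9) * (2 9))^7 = (1 6 9 3 2)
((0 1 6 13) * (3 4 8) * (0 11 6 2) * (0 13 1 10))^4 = (1 6 11 13 2)(3 4 8)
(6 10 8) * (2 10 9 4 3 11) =(2 10 8 6 9 4 3 11) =[0, 1, 10, 11, 3, 5, 9, 7, 6, 4, 8, 2]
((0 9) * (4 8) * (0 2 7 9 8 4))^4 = (2 7 9)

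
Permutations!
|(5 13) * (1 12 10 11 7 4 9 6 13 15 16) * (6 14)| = |(1 12 10 11 7 4 9 14 6 13 5 15 16)| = 13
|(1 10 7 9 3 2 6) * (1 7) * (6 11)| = |(1 10)(2 11 6 7 9 3)| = 6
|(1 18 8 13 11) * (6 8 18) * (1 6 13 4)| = 6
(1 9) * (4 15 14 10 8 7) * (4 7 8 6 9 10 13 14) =(1 10 6 9)(4 15)(13 14) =[0, 10, 2, 3, 15, 5, 9, 7, 8, 1, 6, 11, 12, 14, 13, 4]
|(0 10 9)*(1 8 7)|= 3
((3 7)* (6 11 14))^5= ((3 7)(6 11 14))^5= (3 7)(6 14 11)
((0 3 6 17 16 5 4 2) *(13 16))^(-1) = ((0 3 6 17 13 16 5 4 2))^(-1) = (0 2 4 5 16 13 17 6 3)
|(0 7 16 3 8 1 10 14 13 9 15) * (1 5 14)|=|(0 7 16 3 8 5 14 13 9 15)(1 10)|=10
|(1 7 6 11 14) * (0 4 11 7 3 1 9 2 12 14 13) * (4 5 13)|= |(0 5 13)(1 3)(2 12 14 9)(4 11)(6 7)|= 12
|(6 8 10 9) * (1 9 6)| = 6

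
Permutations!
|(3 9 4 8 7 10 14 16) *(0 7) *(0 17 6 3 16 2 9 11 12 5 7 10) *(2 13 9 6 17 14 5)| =|(17)(0 10 5 7)(2 6 3 11 12)(4 8 14 13 9)| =20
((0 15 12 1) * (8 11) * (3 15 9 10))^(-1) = (0 1 12 15 3 10 9)(8 11)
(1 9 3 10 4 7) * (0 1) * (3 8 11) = (0 1 9 8 11 3 10 4 7) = [1, 9, 2, 10, 7, 5, 6, 0, 11, 8, 4, 3]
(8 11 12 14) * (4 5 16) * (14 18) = (4 5 16)(8 11 12 18 14) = [0, 1, 2, 3, 5, 16, 6, 7, 11, 9, 10, 12, 18, 13, 8, 15, 4, 17, 14]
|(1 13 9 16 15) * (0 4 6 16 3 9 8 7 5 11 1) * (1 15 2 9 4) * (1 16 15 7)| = |(0 16 2 9 3 4 6 15)(1 13 8)(5 11 7)| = 24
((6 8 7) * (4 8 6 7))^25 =((4 8))^25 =(4 8)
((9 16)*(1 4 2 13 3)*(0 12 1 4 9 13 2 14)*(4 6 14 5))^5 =(0 13 12 3 1 6 9 14 16)(4 5)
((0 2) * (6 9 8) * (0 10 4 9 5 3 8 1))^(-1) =(0 1 9 4 10 2)(3 5 6 8)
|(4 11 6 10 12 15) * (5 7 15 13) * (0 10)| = 10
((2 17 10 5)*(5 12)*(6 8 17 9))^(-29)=(2 8 12 9 17 5 6 10)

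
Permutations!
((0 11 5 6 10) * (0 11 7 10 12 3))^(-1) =(0 3 12 6 5 11 10 7)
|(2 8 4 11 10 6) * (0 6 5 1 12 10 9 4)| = 12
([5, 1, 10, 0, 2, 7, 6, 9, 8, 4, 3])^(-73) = (0 3 10 2 4 9 7 5)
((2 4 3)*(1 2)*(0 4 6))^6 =(6)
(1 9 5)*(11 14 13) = (1 9 5)(11 14 13) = [0, 9, 2, 3, 4, 1, 6, 7, 8, 5, 10, 14, 12, 11, 13]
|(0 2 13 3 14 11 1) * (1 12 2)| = |(0 1)(2 13 3 14 11 12)| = 6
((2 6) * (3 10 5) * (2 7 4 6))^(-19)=(3 5 10)(4 7 6)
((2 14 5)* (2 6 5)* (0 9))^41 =(0 9)(2 14)(5 6) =((0 9)(2 14)(5 6))^41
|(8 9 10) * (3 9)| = |(3 9 10 8)| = 4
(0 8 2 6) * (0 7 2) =[8, 1, 6, 3, 4, 5, 7, 2, 0] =(0 8)(2 6 7)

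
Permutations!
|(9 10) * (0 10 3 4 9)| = 6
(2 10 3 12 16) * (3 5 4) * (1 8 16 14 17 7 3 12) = (1 8 16 2 10 5 4 12 14 17 7 3) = [0, 8, 10, 1, 12, 4, 6, 3, 16, 9, 5, 11, 14, 13, 17, 15, 2, 7]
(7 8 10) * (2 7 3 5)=(2 7 8 10 3 5)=[0, 1, 7, 5, 4, 2, 6, 8, 10, 9, 3]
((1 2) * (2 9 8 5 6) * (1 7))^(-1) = ((1 9 8 5 6 2 7))^(-1) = (1 7 2 6 5 8 9)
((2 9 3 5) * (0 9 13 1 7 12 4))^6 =(0 1 3 12 2)(4 13 9 7 5)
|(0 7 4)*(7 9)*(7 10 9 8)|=4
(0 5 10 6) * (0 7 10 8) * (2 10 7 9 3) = (0 5 8)(2 10 6 9 3) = [5, 1, 10, 2, 4, 8, 9, 7, 0, 3, 6]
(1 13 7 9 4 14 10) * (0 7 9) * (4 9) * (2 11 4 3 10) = (0 7)(1 13 3 10)(2 11 4 14) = [7, 13, 11, 10, 14, 5, 6, 0, 8, 9, 1, 4, 12, 3, 2]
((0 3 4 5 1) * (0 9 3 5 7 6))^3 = (0 9 7 5 3 6 1 4)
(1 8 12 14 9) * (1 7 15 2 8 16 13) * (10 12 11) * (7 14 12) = (1 16 13)(2 8 11 10 7 15)(9 14) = [0, 16, 8, 3, 4, 5, 6, 15, 11, 14, 7, 10, 12, 1, 9, 2, 13]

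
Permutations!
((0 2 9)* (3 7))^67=(0 2 9)(3 7)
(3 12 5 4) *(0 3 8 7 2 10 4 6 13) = [3, 1, 10, 12, 8, 6, 13, 2, 7, 9, 4, 11, 5, 0] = (0 3 12 5 6 13)(2 10 4 8 7)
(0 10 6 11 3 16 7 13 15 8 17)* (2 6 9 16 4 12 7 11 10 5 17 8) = (0 5 17)(2 6 10 9 16 11 3 4 12 7 13 15) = [5, 1, 6, 4, 12, 17, 10, 13, 8, 16, 9, 3, 7, 15, 14, 2, 11, 0]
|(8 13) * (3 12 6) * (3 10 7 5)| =6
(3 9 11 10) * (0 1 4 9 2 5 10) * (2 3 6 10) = (0 1 4 9 11)(2 5)(6 10) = [1, 4, 5, 3, 9, 2, 10, 7, 8, 11, 6, 0]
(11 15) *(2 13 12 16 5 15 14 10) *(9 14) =[0, 1, 13, 3, 4, 15, 6, 7, 8, 14, 2, 9, 16, 12, 10, 11, 5] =(2 13 12 16 5 15 11 9 14 10)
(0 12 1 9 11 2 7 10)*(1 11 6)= (0 12 11 2 7 10)(1 9 6)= [12, 9, 7, 3, 4, 5, 1, 10, 8, 6, 0, 2, 11]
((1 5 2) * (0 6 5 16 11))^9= (0 5 1 11 6 2 16)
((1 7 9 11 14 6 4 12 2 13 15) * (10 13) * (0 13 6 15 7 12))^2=((0 13 7 9 11 14 15 1 12 2 10 6 4))^2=(0 7 11 15 12 10 4 13 9 14 1 2 6)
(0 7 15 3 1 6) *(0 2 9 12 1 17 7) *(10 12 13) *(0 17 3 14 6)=[17, 0, 9, 3, 4, 5, 2, 15, 8, 13, 12, 11, 1, 10, 6, 14, 16, 7]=(0 17 7 15 14 6 2 9 13 10 12 1)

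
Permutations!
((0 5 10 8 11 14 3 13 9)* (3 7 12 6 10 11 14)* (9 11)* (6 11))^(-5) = ((0 5 9)(3 13 6 10 8 14 7 12 11))^(-5) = (0 5 9)(3 8 11 10 12 6 7 13 14)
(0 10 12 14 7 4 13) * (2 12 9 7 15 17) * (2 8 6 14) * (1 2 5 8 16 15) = (0 10 9 7 4 13)(1 2 12 5 8 6 14)(15 17 16) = [10, 2, 12, 3, 13, 8, 14, 4, 6, 7, 9, 11, 5, 0, 1, 17, 15, 16]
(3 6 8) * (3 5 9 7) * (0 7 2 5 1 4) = (0 7 3 6 8 1 4)(2 5 9) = [7, 4, 5, 6, 0, 9, 8, 3, 1, 2]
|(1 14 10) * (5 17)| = 6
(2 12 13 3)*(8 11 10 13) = [0, 1, 12, 2, 4, 5, 6, 7, 11, 9, 13, 10, 8, 3] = (2 12 8 11 10 13 3)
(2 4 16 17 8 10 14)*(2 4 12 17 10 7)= (2 12 17 8 7)(4 16 10 14)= [0, 1, 12, 3, 16, 5, 6, 2, 7, 9, 14, 11, 17, 13, 4, 15, 10, 8]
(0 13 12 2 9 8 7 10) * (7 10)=(0 13 12 2 9 8 10)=[13, 1, 9, 3, 4, 5, 6, 7, 10, 8, 0, 11, 2, 12]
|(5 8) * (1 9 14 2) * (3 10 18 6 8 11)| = 28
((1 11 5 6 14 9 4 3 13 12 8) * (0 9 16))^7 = (0 1 9 11 4 5 3 6 13 14 12 16 8)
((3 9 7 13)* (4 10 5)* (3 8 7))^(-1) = (3 9)(4 5 10)(7 8 13)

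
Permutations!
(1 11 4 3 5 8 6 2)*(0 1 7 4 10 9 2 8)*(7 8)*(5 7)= [1, 11, 8, 7, 3, 0, 5, 4, 6, 2, 9, 10]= (0 1 11 10 9 2 8 6 5)(3 7 4)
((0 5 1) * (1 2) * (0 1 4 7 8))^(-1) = (0 8 7 4 2 5)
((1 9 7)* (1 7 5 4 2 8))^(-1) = (1 8 2 4 5 9)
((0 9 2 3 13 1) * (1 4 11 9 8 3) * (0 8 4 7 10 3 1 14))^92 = ((0 4 11 9 2 14)(1 8)(3 13 7 10))^92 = (0 11 2)(4 9 14)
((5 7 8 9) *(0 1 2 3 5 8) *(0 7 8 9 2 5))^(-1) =((9)(0 1 5 8 2 3))^(-1) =(9)(0 3 2 8 5 1)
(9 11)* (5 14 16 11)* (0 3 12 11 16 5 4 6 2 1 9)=(16)(0 3 12 11)(1 9 4 6 2)(5 14)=[3, 9, 1, 12, 6, 14, 2, 7, 8, 4, 10, 0, 11, 13, 5, 15, 16]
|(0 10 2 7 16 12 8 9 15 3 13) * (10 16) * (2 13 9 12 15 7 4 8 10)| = |(0 16 15 3 9 7 2 4 8 12 10 13)| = 12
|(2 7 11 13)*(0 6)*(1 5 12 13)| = 14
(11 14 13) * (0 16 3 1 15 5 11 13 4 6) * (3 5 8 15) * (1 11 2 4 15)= (0 16 5 2 4 6)(1 3 11 14 15 8)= [16, 3, 4, 11, 6, 2, 0, 7, 1, 9, 10, 14, 12, 13, 15, 8, 5]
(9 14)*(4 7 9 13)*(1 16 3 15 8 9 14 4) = [0, 16, 2, 15, 7, 5, 6, 14, 9, 4, 10, 11, 12, 1, 13, 8, 3] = (1 16 3 15 8 9 4 7 14 13)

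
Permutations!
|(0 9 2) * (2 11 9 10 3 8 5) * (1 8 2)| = |(0 10 3 2)(1 8 5)(9 11)| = 12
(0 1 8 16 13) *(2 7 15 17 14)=[1, 8, 7, 3, 4, 5, 6, 15, 16, 9, 10, 11, 12, 0, 2, 17, 13, 14]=(0 1 8 16 13)(2 7 15 17 14)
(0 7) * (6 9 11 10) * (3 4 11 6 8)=[7, 1, 2, 4, 11, 5, 9, 0, 3, 6, 8, 10]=(0 7)(3 4 11 10 8)(6 9)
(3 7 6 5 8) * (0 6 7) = (0 6 5 8 3) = [6, 1, 2, 0, 4, 8, 5, 7, 3]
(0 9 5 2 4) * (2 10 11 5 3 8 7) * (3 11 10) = (0 9 11 5 3 8 7 2 4) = [9, 1, 4, 8, 0, 3, 6, 2, 7, 11, 10, 5]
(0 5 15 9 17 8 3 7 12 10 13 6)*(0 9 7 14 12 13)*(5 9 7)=(0 9 17 8 3 14 12 10)(5 15)(6 7 13)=[9, 1, 2, 14, 4, 15, 7, 13, 3, 17, 0, 11, 10, 6, 12, 5, 16, 8]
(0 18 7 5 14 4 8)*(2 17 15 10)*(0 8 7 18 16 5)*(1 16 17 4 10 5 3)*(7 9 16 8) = (18)(0 17 15 5 14 10 2 4 9 16 3 1 8 7) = [17, 8, 4, 1, 9, 14, 6, 0, 7, 16, 2, 11, 12, 13, 10, 5, 3, 15, 18]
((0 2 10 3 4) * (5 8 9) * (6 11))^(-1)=(0 4 3 10 2)(5 9 8)(6 11)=((0 2 10 3 4)(5 8 9)(6 11))^(-1)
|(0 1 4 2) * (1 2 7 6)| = 4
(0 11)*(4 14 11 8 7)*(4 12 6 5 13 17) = (0 8 7 12 6 5 13 17 4 14 11) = [8, 1, 2, 3, 14, 13, 5, 12, 7, 9, 10, 0, 6, 17, 11, 15, 16, 4]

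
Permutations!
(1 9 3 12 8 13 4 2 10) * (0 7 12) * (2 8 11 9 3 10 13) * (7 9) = (0 9 10 1 3)(2 13 4 8)(7 12 11) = [9, 3, 13, 0, 8, 5, 6, 12, 2, 10, 1, 7, 11, 4]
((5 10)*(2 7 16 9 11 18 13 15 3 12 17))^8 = (2 3 18 16 17 15 11 7 12 13 9)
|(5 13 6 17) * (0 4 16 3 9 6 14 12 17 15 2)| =|(0 4 16 3 9 6 15 2)(5 13 14 12 17)| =40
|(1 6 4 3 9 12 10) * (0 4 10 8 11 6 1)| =9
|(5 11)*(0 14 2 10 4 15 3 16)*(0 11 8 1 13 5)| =36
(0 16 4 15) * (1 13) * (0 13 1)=(0 16 4 15 13)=[16, 1, 2, 3, 15, 5, 6, 7, 8, 9, 10, 11, 12, 0, 14, 13, 4]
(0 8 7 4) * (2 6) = (0 8 7 4)(2 6) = [8, 1, 6, 3, 0, 5, 2, 4, 7]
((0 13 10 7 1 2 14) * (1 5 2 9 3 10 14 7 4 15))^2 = (0 14 13)(1 3 4)(2 5 7)(9 10 15)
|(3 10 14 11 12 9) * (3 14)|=|(3 10)(9 14 11 12)|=4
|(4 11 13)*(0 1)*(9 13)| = 4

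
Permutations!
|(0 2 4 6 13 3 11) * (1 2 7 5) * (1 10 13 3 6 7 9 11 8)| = 30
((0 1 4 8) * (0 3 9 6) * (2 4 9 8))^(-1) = (0 6 9 1)(2 4)(3 8)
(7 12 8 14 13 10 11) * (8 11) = (7 12 11)(8 14 13 10) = [0, 1, 2, 3, 4, 5, 6, 12, 14, 9, 8, 7, 11, 10, 13]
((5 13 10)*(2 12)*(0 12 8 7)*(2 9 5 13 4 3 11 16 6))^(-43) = ((0 12 9 5 4 3 11 16 6 2 8 7)(10 13))^(-43) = (0 3 8 5 6 12 11 7 4 2 9 16)(10 13)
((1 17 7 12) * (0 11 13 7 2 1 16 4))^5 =(0 16 7 11 4 12 13)(1 2 17)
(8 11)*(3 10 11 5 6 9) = (3 10 11 8 5 6 9) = [0, 1, 2, 10, 4, 6, 9, 7, 5, 3, 11, 8]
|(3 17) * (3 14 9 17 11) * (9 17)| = 2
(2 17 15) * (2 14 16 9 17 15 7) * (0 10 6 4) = [10, 1, 15, 3, 0, 5, 4, 2, 8, 17, 6, 11, 12, 13, 16, 14, 9, 7] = (0 10 6 4)(2 15 14 16 9 17 7)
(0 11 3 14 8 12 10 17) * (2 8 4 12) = (0 11 3 14 4 12 10 17)(2 8) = [11, 1, 8, 14, 12, 5, 6, 7, 2, 9, 17, 3, 10, 13, 4, 15, 16, 0]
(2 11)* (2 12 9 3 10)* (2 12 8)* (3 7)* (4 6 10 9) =[0, 1, 11, 9, 6, 5, 10, 3, 2, 7, 12, 8, 4] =(2 11 8)(3 9 7)(4 6 10 12)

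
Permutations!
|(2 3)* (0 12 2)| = 4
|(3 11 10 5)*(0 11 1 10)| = |(0 11)(1 10 5 3)| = 4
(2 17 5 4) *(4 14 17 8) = (2 8 4)(5 14 17) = [0, 1, 8, 3, 2, 14, 6, 7, 4, 9, 10, 11, 12, 13, 17, 15, 16, 5]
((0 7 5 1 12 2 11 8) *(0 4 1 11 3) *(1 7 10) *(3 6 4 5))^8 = ((0 10 1 12 2 6 4 7 3)(5 11 8))^8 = (0 3 7 4 6 2 12 1 10)(5 8 11)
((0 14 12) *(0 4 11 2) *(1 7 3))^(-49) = ((0 14 12 4 11 2)(1 7 3))^(-49) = (0 2 11 4 12 14)(1 3 7)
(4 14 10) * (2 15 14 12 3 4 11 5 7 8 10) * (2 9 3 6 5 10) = (2 15 14 9 3 4 12 6 5 7 8)(10 11) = [0, 1, 15, 4, 12, 7, 5, 8, 2, 3, 11, 10, 6, 13, 9, 14]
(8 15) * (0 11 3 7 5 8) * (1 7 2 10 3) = (0 11 1 7 5 8 15)(2 10 3) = [11, 7, 10, 2, 4, 8, 6, 5, 15, 9, 3, 1, 12, 13, 14, 0]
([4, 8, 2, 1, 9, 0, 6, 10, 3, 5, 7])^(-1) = (0 5 9 4)(1 3 8)(7 10)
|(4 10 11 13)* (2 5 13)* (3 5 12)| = |(2 12 3 5 13 4 10 11)| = 8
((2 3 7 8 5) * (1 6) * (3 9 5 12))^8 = ((1 6)(2 9 5)(3 7 8 12))^8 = (12)(2 5 9)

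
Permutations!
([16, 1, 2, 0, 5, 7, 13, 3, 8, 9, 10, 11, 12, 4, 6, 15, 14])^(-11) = [7, 1, 2, 5, 6, 13, 16, 4, 8, 9, 10, 11, 12, 14, 0, 15, 3]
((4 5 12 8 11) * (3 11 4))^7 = (3 11)(4 8 12 5) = ((3 11)(4 5 12 8))^7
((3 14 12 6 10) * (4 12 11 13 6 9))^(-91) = (3 10 6 13 11 14)(4 9 12)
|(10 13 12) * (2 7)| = 6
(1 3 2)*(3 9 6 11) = (1 9 6 11 3 2) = [0, 9, 1, 2, 4, 5, 11, 7, 8, 6, 10, 3]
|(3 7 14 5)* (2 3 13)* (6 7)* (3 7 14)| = |(2 7 3 6 14 5 13)| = 7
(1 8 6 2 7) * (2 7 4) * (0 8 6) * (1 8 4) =(0 4 2 1 6 7 8) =[4, 6, 1, 3, 2, 5, 7, 8, 0]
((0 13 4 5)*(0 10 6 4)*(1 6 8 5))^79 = (0 13)(1 6 4)(5 10 8)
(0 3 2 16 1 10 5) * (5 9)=[3, 10, 16, 2, 4, 0, 6, 7, 8, 5, 9, 11, 12, 13, 14, 15, 1]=(0 3 2 16 1 10 9 5)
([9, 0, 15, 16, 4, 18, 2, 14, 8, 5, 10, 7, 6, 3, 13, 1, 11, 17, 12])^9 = [0, 1, 2, 7, 4, 5, 6, 3, 8, 9, 10, 13, 12, 11, 16, 15, 14, 17, 18]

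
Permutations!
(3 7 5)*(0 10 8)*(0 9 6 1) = (0 10 8 9 6 1)(3 7 5) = [10, 0, 2, 7, 4, 3, 1, 5, 9, 6, 8]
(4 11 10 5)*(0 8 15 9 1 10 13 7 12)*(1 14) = (0 8 15 9 14 1 10 5 4 11 13 7 12) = [8, 10, 2, 3, 11, 4, 6, 12, 15, 14, 5, 13, 0, 7, 1, 9]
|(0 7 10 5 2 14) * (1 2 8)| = |(0 7 10 5 8 1 2 14)| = 8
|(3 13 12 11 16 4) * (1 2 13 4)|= 6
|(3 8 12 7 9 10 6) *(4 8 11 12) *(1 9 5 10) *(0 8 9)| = 35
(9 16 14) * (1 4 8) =(1 4 8)(9 16 14) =[0, 4, 2, 3, 8, 5, 6, 7, 1, 16, 10, 11, 12, 13, 9, 15, 14]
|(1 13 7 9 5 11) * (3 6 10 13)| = 9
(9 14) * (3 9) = (3 9 14) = [0, 1, 2, 9, 4, 5, 6, 7, 8, 14, 10, 11, 12, 13, 3]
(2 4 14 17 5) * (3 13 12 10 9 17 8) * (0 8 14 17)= (0 8 3 13 12 10 9)(2 4 17 5)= [8, 1, 4, 13, 17, 2, 6, 7, 3, 0, 9, 11, 10, 12, 14, 15, 16, 5]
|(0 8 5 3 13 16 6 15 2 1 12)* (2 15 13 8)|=|(0 2 1 12)(3 8 5)(6 13 16)|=12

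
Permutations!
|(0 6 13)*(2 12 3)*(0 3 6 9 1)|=15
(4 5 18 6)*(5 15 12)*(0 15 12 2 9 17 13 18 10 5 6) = (0 15 2 9 17 13 18)(4 12 6)(5 10) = [15, 1, 9, 3, 12, 10, 4, 7, 8, 17, 5, 11, 6, 18, 14, 2, 16, 13, 0]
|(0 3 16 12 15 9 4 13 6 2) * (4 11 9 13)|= 8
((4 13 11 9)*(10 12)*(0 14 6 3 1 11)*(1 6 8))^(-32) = (14)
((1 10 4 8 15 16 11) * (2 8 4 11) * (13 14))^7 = ((1 10 11)(2 8 15 16)(13 14))^7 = (1 10 11)(2 16 15 8)(13 14)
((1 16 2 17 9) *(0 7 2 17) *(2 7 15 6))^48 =((0 15 6 2)(1 16 17 9))^48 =(17)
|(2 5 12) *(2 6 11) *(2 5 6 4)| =6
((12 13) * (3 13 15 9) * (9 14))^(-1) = (3 9 14 15 12 13)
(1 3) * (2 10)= (1 3)(2 10)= [0, 3, 10, 1, 4, 5, 6, 7, 8, 9, 2]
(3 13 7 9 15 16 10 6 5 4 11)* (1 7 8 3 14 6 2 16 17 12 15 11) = (1 7 9 11 14 6 5 4)(2 16 10)(3 13 8)(12 15 17) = [0, 7, 16, 13, 1, 4, 5, 9, 3, 11, 2, 14, 15, 8, 6, 17, 10, 12]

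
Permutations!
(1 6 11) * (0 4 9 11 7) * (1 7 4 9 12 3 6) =[9, 1, 2, 6, 12, 5, 4, 0, 8, 11, 10, 7, 3] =(0 9 11 7)(3 6 4 12)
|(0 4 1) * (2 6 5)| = |(0 4 1)(2 6 5)| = 3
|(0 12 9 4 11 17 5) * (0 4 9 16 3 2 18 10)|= 28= |(0 12 16 3 2 18 10)(4 11 17 5)|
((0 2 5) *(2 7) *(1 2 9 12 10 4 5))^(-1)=(0 5 4 10 12 9 7)(1 2)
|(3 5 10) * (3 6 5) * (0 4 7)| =3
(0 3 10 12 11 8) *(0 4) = [3, 1, 2, 10, 0, 5, 6, 7, 4, 9, 12, 8, 11] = (0 3 10 12 11 8 4)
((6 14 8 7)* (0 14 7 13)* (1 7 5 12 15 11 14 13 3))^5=(0 13)(1 15)(3 12)(5 8)(6 14)(7 11)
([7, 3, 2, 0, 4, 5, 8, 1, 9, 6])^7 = (0 3 1 7)(6 8 9)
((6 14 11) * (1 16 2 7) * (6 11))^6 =((1 16 2 7)(6 14))^6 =(1 2)(7 16)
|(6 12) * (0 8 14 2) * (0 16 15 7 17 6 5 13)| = |(0 8 14 2 16 15 7 17 6 12 5 13)| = 12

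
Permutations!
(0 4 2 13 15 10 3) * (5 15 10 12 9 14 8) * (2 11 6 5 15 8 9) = [4, 1, 13, 0, 11, 8, 5, 7, 15, 14, 3, 6, 2, 10, 9, 12] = (0 4 11 6 5 8 15 12 2 13 10 3)(9 14)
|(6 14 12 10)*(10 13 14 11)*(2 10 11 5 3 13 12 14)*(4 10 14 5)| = 15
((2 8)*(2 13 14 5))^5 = ((2 8 13 14 5))^5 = (14)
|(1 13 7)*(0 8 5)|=3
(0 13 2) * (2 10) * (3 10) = (0 13 3 10 2) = [13, 1, 0, 10, 4, 5, 6, 7, 8, 9, 2, 11, 12, 3]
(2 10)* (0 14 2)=(0 14 2 10)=[14, 1, 10, 3, 4, 5, 6, 7, 8, 9, 0, 11, 12, 13, 2]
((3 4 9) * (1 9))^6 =((1 9 3 4))^6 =(1 3)(4 9)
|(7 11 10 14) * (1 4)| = |(1 4)(7 11 10 14)| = 4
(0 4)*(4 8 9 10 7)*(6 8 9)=(0 9 10 7 4)(6 8)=[9, 1, 2, 3, 0, 5, 8, 4, 6, 10, 7]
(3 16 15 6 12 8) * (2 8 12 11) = [0, 1, 8, 16, 4, 5, 11, 7, 3, 9, 10, 2, 12, 13, 14, 6, 15] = (2 8 3 16 15 6 11)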